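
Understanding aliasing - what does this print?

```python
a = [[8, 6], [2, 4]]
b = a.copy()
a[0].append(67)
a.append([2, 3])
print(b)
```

Key concept: shallow copy with nested lists.
Step by step:
`a = [[8, 6], [2, 4]]` → a = [[8, 6], [2, 4]]
`b = a.copy()` → b = [[8, 6], [2, 4]]
`a[0].append(67)` → a = [[8, 6, 67], [2, 4]]; b = [[8, 6, 67], [2, 4]]
`a.append([2, 3])` → a = [[8, 6, 67], [2, 4], [2, 3]]
`print(b)` → prints [[8, 6, 67], [2, 4]]

Answer: [[8, 6, 67], [2, 4]]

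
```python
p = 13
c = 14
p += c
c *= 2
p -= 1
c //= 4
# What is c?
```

Trace:
`p = 13` → p = 13
`c = 14` → c = 14
`p += c` → p = 27
`c *= 2` → c = 28
`p -= 1` → p = 26
`c //= 4` → c = 7
So c = 7

Answer: 7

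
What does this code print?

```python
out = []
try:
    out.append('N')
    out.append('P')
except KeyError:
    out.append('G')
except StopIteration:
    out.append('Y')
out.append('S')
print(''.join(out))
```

Execution trace: 'N' (try body) → 'P' (try body, no exception) → 'S' (after the try/except). Output: NPS

Answer: NPS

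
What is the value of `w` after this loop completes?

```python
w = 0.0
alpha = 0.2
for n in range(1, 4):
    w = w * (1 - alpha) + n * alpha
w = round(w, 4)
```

Moving average with lr=0.2
`w` takes the values: 0.0 → 0.2 → 0.56 → 1.048

Answer: 1.048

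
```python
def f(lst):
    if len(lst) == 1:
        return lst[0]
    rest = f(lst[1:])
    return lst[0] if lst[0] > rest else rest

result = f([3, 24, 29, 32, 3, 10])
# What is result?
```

Recursive max over [3, 24, 29, 32, 3, 10] = 32

Answer: 32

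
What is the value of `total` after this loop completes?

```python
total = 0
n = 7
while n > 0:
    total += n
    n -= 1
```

Sum 7 down to 1
`total` takes the values: 0 → 7 → 13 → 18 → 22 → 25 → 27 → 28

Answer: 28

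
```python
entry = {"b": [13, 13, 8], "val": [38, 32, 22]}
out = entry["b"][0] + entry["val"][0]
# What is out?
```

Trace:
`entry = {"b": [13, 13, 8], "val": [38, 32, 22]}` → entry = {'b': [13, 13, 8], 'val': [38, 32, 22]}
`out = entry["b"][0] + entry["val"][0]` → out = 51
So out = 51

Answer: 51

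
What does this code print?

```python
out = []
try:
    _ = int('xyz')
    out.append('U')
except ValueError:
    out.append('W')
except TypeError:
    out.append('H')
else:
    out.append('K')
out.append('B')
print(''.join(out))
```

Execution trace: 'W' (except ValueError) → 'B' (after the try/except). Output: WB

Answer: WB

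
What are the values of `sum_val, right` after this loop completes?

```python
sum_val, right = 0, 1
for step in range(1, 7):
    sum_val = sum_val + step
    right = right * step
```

Sum and factorial of 1 to 6
`sum_val, right` takes the values: (0, 1) → (1, 1) → (3, 1) → (3, 2) → (6, 2) → (6, 6) → (10, 6) → (10, 24) → (15, 24) → (15, 120) → (21, 120) → (21, 720)

Answer: 21, 720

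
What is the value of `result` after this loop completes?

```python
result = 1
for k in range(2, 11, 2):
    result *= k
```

Product of even numbers 2 to 10
`result` takes the values: 1 → 2 → 8 → 48 → 384 → 3840

Answer: 3840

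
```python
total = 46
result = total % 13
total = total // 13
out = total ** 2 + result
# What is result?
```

Trace:
`total = 46` → total = 46
`result = total % 13` → result = 7
`total = total // 13` → total = 3
`out = total ** 2 + result` → out = 16
So result = 7

Answer: 7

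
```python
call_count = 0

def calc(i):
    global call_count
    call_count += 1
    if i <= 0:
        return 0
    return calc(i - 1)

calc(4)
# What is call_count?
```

Linear recursion stepping by 1: 5 calls from i=4 down to ≤0.

Answer: 5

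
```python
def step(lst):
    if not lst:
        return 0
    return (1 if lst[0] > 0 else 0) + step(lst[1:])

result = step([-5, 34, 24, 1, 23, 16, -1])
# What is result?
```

Count of positive elements in [-5, 34, 24, 1, 23, 16, -1] = 5

Answer: 5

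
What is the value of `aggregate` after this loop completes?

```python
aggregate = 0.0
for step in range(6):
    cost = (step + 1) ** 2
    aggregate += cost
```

Sum of squared losses 1² + 2² + ... + 6²
`aggregate` takes the values: 0.0 → 1.0 → 5.0 → 14.0 → 30.0 → 55.0 → 91.0

Answer: 91.0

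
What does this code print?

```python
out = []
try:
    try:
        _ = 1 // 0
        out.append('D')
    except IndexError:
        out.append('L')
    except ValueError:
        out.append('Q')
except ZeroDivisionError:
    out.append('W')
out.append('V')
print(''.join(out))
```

Execution trace: 'W' (outer except ZeroDivisionError) → 'V' (after the try/except). Output: WV

Answer: WV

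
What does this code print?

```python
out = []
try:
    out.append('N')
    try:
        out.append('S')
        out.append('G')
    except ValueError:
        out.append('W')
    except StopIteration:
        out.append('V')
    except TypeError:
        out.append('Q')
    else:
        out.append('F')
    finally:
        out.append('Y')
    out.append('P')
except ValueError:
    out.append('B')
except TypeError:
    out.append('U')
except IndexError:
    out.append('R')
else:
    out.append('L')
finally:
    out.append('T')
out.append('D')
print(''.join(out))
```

Execution trace: 'N' (try body) → 'S' (inner try body) → 'G' (inner try body, no exception) → 'F' (inner else) → 'Y' (inner finally) → 'P' (try body, no exception) → 'L' (else) → 'T' (finally) → 'D' (after the try/except). Output: NSGFYPLTD

Answer: NSGFYPLTD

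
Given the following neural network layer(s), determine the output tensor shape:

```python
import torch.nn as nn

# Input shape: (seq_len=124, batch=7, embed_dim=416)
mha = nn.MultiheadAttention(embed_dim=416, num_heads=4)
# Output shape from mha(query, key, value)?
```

Input: (124, 7, 416) -> Output: (124, 7, 416)

Answer: (124, 7, 416)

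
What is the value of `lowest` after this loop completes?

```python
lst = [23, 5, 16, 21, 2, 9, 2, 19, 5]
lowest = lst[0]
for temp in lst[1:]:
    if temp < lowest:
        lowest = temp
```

Minimum of [23, 5, 16, 21, 2, 9, 2, 19, 5]
`lowest` takes the values: 23 → 5 → 2

Answer: 2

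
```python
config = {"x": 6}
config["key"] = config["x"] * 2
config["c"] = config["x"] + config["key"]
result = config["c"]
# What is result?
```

Trace:
`config = {"x": 6}` → config = {'x': 6}
`config["key"] = config["x"] * 2` → config = {'x': 6, 'key': 12}
`config["c"] = config["x"] + config["key"]` → config = {'x': 6, 'key': 12, 'c': 18}
`result = config["c"]` → result = 18
So result = 18

Answer: 18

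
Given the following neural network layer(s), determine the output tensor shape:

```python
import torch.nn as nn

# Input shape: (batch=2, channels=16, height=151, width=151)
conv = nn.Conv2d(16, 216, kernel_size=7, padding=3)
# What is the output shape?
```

Input: (2, 16, 151, 151) -> Output: (2, 216, 151, 151)

Answer: (2, 216, 151, 151)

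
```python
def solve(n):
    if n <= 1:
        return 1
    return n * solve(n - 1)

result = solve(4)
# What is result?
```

solve(4) = 4 * 3 * 2 * 1 = 24

Answer: 24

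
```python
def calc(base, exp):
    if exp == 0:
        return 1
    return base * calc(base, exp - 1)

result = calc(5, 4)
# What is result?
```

calc(5, 4) = 5 * 5 * 5 * 5 = 625

Answer: 625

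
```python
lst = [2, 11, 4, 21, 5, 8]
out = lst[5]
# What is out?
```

Trace:
`lst = [2, 11, 4, 21, 5, 8]` → lst = [2, 11, 4, 21, 5, 8]
`out = lst[5]` → out = 8
So out = 8

Answer: 8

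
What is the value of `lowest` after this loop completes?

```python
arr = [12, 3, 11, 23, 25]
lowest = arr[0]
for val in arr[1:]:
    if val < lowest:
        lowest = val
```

Minimum of [12, 3, 11, 23, 25]
`lowest` takes the values: 12 → 3

Answer: 3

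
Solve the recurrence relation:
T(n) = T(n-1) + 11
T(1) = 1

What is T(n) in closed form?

Unrolling: T(n) = T(1) + 11·(n-1) = 1 + 11(n-1) = 11n - 10.

Answer: T(n) = 11n - 10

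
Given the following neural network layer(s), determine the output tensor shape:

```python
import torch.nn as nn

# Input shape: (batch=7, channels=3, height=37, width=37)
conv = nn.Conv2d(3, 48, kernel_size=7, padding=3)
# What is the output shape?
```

Input: (7, 3, 37, 37) -> Output: (7, 48, 37, 37)

Answer: (7, 48, 37, 37)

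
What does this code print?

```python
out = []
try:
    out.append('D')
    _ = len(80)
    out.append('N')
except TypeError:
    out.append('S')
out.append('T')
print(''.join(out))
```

Execution trace: 'D' (try body) → 'S' (except TypeError) → 'T' (after the try/except). Output: DST

Answer: DST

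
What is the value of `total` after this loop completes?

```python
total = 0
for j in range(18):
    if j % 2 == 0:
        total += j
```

Sum of even numbers 0 to 17
`total` takes the values: 0 → 2 → 6 → 12 → 20 → 30 → 42 → 56 → 72

Answer: 72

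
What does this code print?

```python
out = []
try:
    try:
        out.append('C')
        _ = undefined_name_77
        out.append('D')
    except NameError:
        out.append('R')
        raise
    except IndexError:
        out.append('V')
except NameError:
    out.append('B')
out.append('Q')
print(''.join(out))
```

Execution trace: 'C' (inner try body) → 'R' (inner except NameError) → 'B' (outer except NameError) → 'Q' (after the try/except). Output: CRBQ

Answer: CRBQ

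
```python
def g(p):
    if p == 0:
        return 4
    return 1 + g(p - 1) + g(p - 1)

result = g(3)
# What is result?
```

g(p) = 1 + 2·g(p-1), g(0)=4. Closed form: (4+1)·2^3 - 1 = 39.

Answer: 39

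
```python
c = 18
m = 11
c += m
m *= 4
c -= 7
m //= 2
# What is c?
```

Trace:
`c = 18` → c = 18
`m = 11` → m = 11
`c += m` → c = 29
`m *= 4` → m = 44
`c -= 7` → c = 22
`m //= 2` → m = 22
So c = 22

Answer: 22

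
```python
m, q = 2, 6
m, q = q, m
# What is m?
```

Trace:
`m, q = 2, 6` → m = 2; q = 6
`m, q = q, m` → m = 6; q = 2
So m = 6

Answer: 6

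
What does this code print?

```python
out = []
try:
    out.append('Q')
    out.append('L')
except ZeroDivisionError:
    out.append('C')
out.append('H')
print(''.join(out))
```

Execution trace: 'Q' (try body) → 'L' (try body, no exception) → 'H' (after the try/except). Output: QLH

Answer: QLH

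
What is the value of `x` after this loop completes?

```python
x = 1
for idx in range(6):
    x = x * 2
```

Multiply by 2, 6 times: 1 * 2^6 = 64
`x` takes the values: 1 → 2 → 4 → 8 → 16 → 32 → 64

Answer: 64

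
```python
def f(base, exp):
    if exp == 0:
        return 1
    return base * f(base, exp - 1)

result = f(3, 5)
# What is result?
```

f(3, 5) = 3 * 3 * 3 * 3 * 3 = 243

Answer: 243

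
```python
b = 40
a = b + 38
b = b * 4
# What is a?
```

Trace:
`b = 40` → b = 40
`a = b + 38` → a = 78
`b = b * 4` → b = 160
So a = 78

Answer: 78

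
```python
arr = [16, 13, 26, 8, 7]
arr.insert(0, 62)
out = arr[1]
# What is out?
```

Trace:
`arr = [16, 13, 26, 8, 7]` → arr = [16, 13, 26, 8, 7]
`arr.insert(0, 62)` → arr = [62, 16, 13, 26, 8, 7]
`out = arr[1]` → out = 16
So out = 16

Answer: 16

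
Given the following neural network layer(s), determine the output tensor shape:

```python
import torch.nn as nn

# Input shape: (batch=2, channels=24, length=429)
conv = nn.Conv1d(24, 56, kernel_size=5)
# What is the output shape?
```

Input: (2, 24, 429) -> Output: (2, 56, 425)

Answer: (2, 56, 425)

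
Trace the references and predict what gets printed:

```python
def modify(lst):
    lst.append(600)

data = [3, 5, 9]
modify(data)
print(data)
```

Key concept: function modifies passed list.
Step by step:
`data = [3, 5, 9]` → data = [3, 5, 9]
`modify(data)` → data = [3, 5, 9, 600]
`print(data)` → prints [3, 5, 9, 600]

Answer: [3, 5, 9, 600]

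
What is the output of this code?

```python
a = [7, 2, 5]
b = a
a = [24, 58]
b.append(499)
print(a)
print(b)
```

Key concept: rebinding vs mutation: a is rebound to a new list, b still points at the original.
Step by step:
`a = [7, 2, 5]` → a = [7, 2, 5]
`b = a` → b = [7, 2, 5] (same object as a)
`a = [24, 58]` → a = [24, 58]
`b.append(499)` → b = [7, 2, 5, 499]
`print(a)` → prints [24, 58]
`print(b)` → prints [7, 2, 5, 499]

Answer:
[24, 58]
[7, 2, 5, 499]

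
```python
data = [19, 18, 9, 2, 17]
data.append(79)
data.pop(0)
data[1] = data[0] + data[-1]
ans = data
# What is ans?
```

Trace:
`data = [19, 18, 9, 2, 17]` → data = [19, 18, 9, 2, 17]
`data.append(79)` → data = [19, 18, 9, 2, 17, 79]
`data.pop(0)` → data = [18, 9, 2, 17, 79]
`data[1] = data[0] + data[-1]` → data = [18, 97, 2, 17, 79]
`ans = data` → ans = [18, 97, 2, 17, 79]
So ans = [18, 97, 2, 17, 79]

Answer: [18, 97, 2, 17, 79]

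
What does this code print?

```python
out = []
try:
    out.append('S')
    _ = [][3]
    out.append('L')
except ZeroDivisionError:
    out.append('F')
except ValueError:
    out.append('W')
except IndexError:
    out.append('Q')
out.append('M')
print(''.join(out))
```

Execution trace: 'S' (try body) → 'Q' (except IndexError) → 'M' (after the try/except). Output: SQM

Answer: SQM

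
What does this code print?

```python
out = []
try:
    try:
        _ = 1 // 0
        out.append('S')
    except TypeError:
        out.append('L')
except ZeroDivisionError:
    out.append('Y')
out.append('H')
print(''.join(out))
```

Execution trace: 'Y' (outer except ZeroDivisionError) → 'H' (after the try/except). Output: YH

Answer: YH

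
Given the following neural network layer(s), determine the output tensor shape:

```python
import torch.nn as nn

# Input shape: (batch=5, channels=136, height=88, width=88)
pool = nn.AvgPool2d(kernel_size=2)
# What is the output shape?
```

Input: (5, 136, 88, 88) -> Output: (5, 136, 44, 44)

Answer: (5, 136, 44, 44)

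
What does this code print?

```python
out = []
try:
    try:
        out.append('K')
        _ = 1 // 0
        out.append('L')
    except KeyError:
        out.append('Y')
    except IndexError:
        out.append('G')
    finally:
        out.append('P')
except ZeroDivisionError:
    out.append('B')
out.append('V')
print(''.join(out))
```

Execution trace: 'K' (try body) → 'P' (finally) → 'B' (outer except ZeroDivisionError) → 'V' (after the try/except). Output: KPBV

Answer: KPBV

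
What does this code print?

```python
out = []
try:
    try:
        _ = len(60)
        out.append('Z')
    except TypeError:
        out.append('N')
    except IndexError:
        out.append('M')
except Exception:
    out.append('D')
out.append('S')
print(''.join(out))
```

Execution trace: 'N' (inner except TypeError) → 'S' (after the try/except). Output: NS

Answer: NS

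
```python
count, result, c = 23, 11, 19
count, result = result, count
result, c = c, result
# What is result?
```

Trace:
`count, result, c = 23, 11, 19` → count = 23; result = 11; c = 19
`count, result = result, count` → count = 11; result = 23
`result, c = c, result` → result = 19; c = 23
So result = 19

Answer: 19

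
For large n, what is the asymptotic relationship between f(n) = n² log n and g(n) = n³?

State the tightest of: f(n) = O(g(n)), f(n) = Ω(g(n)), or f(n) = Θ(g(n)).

n² log n vs n³: f(n) = O(g(n)) but not Ω(g(n)) — n³ grows strictly faster than n² log n.

Answer: f(n) = O(g(n)) but not Ω(g(n)) — n³ grows strictly faster than n² log n.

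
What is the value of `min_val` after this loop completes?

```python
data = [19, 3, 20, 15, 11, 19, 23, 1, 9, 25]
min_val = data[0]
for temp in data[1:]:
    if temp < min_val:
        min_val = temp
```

Minimum of [19, 3, 20, 15, 11, 19, 23, 1, 9, 25]
`min_val` takes the values: 19 → 3 → 1

Answer: 1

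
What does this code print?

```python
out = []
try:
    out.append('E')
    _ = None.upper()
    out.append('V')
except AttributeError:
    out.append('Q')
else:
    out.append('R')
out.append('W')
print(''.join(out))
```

Execution trace: 'E' (try body) → 'Q' (except AttributeError) → 'W' (after the try/except). Output: EQW

Answer: EQW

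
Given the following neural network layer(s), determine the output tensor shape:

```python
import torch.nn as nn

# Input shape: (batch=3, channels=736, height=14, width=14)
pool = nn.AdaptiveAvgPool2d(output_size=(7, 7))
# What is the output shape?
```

Input: (3, 736, 14, 14) -> Output: (3, 736, 7, 7)

Answer: (3, 736, 7, 7)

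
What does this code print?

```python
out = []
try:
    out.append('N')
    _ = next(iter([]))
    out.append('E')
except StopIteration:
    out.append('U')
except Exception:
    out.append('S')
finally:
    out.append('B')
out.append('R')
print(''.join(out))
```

Execution trace: 'N' (try body) → 'U' (except StopIteration) → 'B' (finally) → 'R' (after the try/except). Output: NUBR

Answer: NUBR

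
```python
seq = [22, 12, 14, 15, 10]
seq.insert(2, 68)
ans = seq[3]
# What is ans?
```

Trace:
`seq = [22, 12, 14, 15, 10]` → seq = [22, 12, 14, 15, 10]
`seq.insert(2, 68)` → seq = [22, 12, 68, 14, 15, 10]
`ans = seq[3]` → ans = 14
So ans = 14

Answer: 14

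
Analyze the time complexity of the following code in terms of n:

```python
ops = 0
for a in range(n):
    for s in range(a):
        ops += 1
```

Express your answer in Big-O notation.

Each loop level contributes: n × n. Multiplying the contributions gives O(n^2).

Answer: O(n^2)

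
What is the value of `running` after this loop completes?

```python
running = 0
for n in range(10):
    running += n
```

Sum of 0 to 9 = 45
`running` takes the values: 0 → 1 → 3 → 6 → 10 → 15 → 21 → 28 → 36 → 45

Answer: 45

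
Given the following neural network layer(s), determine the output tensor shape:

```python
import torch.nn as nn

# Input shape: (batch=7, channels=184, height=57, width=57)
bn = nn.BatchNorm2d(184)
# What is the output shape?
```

Input: (7, 184, 57, 57) -> Output: (7, 184, 57, 57)

Answer: (7, 184, 57, 57)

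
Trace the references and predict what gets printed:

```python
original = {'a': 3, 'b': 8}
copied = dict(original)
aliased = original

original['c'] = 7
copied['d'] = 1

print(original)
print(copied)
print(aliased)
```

Key concept: dict() creates copy, assignment creates alias.
Step by step:
`original = {'a': 3, 'b': 8}` → original = {'a': 3, 'b': 8}
`copied = dict(original)` → copied = {'a': 3, 'b': 8}
`aliased = original` → aliased = {'a': 3, 'b': 8} (same object as original)
`original['c'] = 7` → original = {'a': 3, 'b': 8, 'c': 7} (same object as aliased); aliased = {'a': 3, 'b': 8, 'c': 7} (same object as original)
`copied['d'] = 1` → copied = {'a': 3, 'b': 8, 'd': 1}
`print(original)` → prints {'a': 3, 'b': 8, 'c': 7}
`print(copied)` → prints {'a': 3, 'b': 8, 'd': 1}
`print(aliased)` → prints {'a': 3, 'b': 8, 'c': 7}

Answer:
{'a': 3, 'b': 8, 'c': 7}
{'a': 3, 'b': 8, 'd': 1}
{'a': 3, 'b': 8, 'c': 7}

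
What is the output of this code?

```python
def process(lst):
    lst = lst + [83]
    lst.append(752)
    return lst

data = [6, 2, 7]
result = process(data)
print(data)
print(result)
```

Key concept: rebinding parameter vs mutation.
Step by step:
`data = [6, 2, 7]` → data = [6, 2, 7]
`result = process(data)` → result = [6, 2, 7, 83, 752]
`print(data)` → prints [6, 2, 7]
`print(result)` → prints [6, 2, 7, 83, 752]

Answer:
[6, 2, 7]
[6, 2, 7, 83, 752]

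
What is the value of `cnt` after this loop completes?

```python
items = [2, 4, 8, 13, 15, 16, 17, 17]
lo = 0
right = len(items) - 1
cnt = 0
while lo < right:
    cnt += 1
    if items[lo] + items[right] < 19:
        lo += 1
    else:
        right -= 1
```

Steps to find pair summing to 19
`cnt` takes the values: 0 → 1 → 2 → 3 → 4 → 5 → 6 → 7

Answer: 7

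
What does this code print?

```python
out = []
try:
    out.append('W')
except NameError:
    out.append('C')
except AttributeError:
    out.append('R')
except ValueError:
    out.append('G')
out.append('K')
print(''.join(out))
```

Execution trace: 'W' (try body, no exception) → 'K' (after the try/except). Output: WK

Answer: WK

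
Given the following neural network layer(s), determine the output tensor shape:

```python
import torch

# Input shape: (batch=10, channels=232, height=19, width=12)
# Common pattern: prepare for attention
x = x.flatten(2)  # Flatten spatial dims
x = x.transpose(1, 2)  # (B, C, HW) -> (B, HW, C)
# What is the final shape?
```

Input: (10, 232, 19, 12) -> after flatten(2): (10, 232, 228) -> Output: (10, 228, 232)

Answer: (10, 228, 232)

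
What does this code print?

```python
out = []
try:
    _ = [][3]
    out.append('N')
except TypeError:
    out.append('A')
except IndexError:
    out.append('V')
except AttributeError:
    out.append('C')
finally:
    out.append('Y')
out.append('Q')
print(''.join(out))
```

Execution trace: 'V' (except IndexError) → 'Y' (finally) → 'Q' (after the try/except). Output: VYQ

Answer: VYQ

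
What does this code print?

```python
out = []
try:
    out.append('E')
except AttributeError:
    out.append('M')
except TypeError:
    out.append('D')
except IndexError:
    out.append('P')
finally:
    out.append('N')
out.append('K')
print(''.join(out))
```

Execution trace: 'E' (try body, no exception) → 'N' (finally) → 'K' (after the try/except). Output: ENK

Answer: ENK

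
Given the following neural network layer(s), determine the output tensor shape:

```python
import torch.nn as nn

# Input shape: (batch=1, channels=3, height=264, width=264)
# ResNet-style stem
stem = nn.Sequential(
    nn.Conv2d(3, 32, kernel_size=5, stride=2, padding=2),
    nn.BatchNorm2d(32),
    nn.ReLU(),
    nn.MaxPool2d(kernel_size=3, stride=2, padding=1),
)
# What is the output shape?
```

Input: (1, 3, 264, 264) -> after Conv2d 5x5 stride=2: (1, 32, 132, 132) -> Output: (1, 32, 66, 66)

Answer: (1, 32, 66, 66)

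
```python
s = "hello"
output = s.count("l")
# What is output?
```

Trace:
`s = "hello"` → s = 'hello'
`output = s.count("l")` → output = 2
So output = 2

Answer: 2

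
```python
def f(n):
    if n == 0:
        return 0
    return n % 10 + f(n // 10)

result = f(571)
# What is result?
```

Sum of digits of 571: 1 + 7 + 5 = 13

Answer: 13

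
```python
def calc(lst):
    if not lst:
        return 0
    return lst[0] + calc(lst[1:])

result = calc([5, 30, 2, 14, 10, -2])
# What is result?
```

5 + 30 + 2 + 14 + 10 + (-2) + 0 = 59

Answer: 59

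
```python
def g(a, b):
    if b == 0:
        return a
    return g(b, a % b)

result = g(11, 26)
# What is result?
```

g(11, 26) -> g(26, 11) -> g(11, 4) -> g(4, 3) -> g(3, 1) -> g(1, 0) -> 1

Answer: 1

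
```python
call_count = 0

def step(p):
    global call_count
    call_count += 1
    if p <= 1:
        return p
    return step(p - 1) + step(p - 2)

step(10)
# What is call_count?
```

Calls(p) = 1 + Calls(p-1) + Calls(p-2); Calls(0)=Calls(1)=1. For p=10 this gives 177.

Answer: 177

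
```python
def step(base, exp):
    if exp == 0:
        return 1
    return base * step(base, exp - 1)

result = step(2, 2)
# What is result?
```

step(2, 2) = 2 * 2 = 4

Answer: 4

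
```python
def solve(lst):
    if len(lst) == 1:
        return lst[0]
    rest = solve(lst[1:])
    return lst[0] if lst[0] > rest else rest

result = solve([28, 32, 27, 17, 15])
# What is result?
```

Recursive max over [28, 32, 27, 17, 15] = 32

Answer: 32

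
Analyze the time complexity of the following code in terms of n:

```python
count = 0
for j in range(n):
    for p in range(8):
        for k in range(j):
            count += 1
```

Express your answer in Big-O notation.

Each loop level contributes: n × 1 × n. Multiplying the contributions gives O(n^2).

Answer: O(n^2)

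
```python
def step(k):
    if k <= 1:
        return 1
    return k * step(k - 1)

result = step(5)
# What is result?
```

step(5) = 5 * 4 * 3 * 2 * 1 = 120

Answer: 120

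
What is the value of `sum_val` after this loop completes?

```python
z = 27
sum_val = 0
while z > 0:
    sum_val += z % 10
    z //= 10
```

Sum digits of 27
`sum_val` takes the values: 0 → 7 → 9

Answer: 9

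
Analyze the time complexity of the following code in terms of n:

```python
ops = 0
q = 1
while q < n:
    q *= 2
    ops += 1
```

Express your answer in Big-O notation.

Each loop level contributes: log n. Multiplying the contributions gives O(log n).

Answer: O(log n)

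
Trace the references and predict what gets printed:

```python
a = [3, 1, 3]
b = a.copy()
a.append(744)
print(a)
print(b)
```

Key concept: list.copy() creates independent copy.
Step by step:
`a = [3, 1, 3]` → a = [3, 1, 3]
`b = a.copy()` → b = [3, 1, 3]
`a.append(744)` → a = [3, 1, 3, 744]
`print(a)` → prints [3, 1, 3, 744]
`print(b)` → prints [3, 1, 3]

Answer:
[3, 1, 3, 744]
[3, 1, 3]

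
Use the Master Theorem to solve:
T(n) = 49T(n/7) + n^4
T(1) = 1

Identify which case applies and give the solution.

a=49, b=7, f(n)=n^4. log_7(49) = 2. Since c=4 > 2 and the regularity condition holds (49(n/7)^4 = (49/7^4)n^4 with 49/7^4 < 1), Case 3 applies: T(n) = Θ(f(n)) = O(n^4).

Answer: O(n^4) - Case 3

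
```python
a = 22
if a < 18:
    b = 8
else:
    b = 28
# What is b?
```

Trace:
`a = 22` → a = 22
`if a < 18: ...` → a < 18 is False, take else branch → b = 28
So b = 28

Answer: 28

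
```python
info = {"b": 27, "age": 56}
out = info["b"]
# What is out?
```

Trace:
`info = {"b": 27, "age": 56}` → info = {'b': 27, 'age': 56}
`out = info["b"]` → out = 27
So out = 27

Answer: 27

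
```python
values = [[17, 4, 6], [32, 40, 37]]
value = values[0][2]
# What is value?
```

Trace:
`values = [[17, 4, 6], [32, 40, 37]]` → values = [[17, 4, 6], [32, 40, 37]]
`value = values[0][2]` → value = 6
So value = 6

Answer: 6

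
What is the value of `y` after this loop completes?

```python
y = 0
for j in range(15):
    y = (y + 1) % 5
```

Increment mod 5, 15 times = 0
`y` takes the values: 0 → 1 → 2 → 3 → 4 → 0 → 1 → 2 → 3 → 4 → 0 → 1 → 2 → 3 → 4 → 0

Answer: 0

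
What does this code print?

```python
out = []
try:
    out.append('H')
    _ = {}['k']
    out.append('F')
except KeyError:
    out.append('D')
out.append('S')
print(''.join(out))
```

Execution trace: 'H' (try body) → 'D' (except KeyError) → 'S' (after the try/except). Output: HDS

Answer: HDS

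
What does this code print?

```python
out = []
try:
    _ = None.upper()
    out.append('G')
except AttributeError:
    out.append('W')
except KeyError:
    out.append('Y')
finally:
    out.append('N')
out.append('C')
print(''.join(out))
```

Execution trace: 'W' (except AttributeError) → 'N' (finally) → 'C' (after the try/except). Output: WNC

Answer: WNC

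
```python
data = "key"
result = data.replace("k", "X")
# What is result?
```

Trace:
`data = "key"` → data = 'key'
`result = data.replace("k", "X")` → result = 'Xey'
So result = 'Xey'

Answer: 'Xey'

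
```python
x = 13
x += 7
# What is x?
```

Trace:
`x = 13` → x = 13
`x += 7` → x = 20
So x = 20

Answer: 20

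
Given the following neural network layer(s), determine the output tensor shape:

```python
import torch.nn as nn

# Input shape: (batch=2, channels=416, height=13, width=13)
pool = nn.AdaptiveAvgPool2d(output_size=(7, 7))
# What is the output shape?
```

Input: (2, 416, 13, 13) -> Output: (2, 416, 7, 7)

Answer: (2, 416, 7, 7)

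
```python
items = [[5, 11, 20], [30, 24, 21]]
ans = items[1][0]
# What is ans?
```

Trace:
`items = [[5, 11, 20], [30, 24, 21]]` → items = [[5, 11, 20], [30, 24, 21]]
`ans = items[1][0]` → ans = 30
So ans = 30

Answer: 30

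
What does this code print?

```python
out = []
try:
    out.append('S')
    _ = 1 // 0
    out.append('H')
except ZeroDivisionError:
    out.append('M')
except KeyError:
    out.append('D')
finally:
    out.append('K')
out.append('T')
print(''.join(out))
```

Execution trace: 'S' (try body) → 'M' (except ZeroDivisionError) → 'K' (finally) → 'T' (after the try/except). Output: SMKT

Answer: SMKT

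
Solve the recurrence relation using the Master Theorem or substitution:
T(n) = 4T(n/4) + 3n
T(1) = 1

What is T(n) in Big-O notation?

By Master Theorem: a=4, b=4, f(n)=3n. Since log_4(4) = 1 and f(n) = Θ(n^1), Case 2 applies. T(n) = O(n log n).

Answer: O(n log n)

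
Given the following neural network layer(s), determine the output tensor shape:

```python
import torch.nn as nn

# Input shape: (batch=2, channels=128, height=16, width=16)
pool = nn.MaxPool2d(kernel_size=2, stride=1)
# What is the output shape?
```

Input: (2, 128, 16, 16) -> Output: (2, 128, 15, 15)

Answer: (2, 128, 15, 15)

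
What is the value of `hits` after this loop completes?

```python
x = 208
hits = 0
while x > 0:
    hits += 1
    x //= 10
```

Count digits by repeated division by 10
`hits` takes the values: 0 → 1 → 2 → 3

Answer: 3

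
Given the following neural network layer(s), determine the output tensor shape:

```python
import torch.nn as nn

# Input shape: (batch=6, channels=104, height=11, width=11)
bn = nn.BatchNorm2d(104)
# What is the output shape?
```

Input: (6, 104, 11, 11) -> Output: (6, 104, 11, 11)

Answer: (6, 104, 11, 11)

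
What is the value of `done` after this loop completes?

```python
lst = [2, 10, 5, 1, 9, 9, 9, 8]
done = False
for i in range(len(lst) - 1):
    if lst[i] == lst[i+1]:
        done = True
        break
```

Check consecutive duplicates in [2, 10, 5, 1, 9, 9, 9, 8]
`done` takes the values: False → True

Answer: True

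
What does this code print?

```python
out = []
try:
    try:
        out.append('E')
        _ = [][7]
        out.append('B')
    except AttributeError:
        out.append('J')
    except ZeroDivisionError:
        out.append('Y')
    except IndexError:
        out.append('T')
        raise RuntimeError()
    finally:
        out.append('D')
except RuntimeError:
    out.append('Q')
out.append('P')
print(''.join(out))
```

Execution trace: 'E' (inner try body) → 'T' (inner except IndexError) → 'D' (inner finally) → 'Q' (outer except RuntimeError) → 'P' (after the try/except). Output: ETDQP

Answer: ETDQP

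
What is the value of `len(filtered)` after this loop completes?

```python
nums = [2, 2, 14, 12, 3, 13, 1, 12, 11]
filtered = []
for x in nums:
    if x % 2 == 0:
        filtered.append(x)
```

Count even numbers in [2, 2, 14, 12, 3, 13, 1, 12, 11]
`filtered` takes the values: [] → [2] → [2, 2] → [2, 2, 14] → [2, 2, 14, 12] → [2, 2, 14, 12, 12]
So `len(filtered)` = 5

Answer: 5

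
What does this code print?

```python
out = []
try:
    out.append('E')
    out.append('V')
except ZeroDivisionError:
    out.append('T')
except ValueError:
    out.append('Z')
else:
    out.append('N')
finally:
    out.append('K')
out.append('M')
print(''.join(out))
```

Execution trace: 'E' (try body) → 'V' (try body, no exception) → 'N' (else) → 'K' (finally) → 'M' (after the try/except). Output: EVNKM

Answer: EVNKM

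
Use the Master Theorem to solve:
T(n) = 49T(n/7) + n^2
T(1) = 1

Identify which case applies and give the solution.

a=49, b=7, f(n)=n^2. log_7(49) = 2. Since c=2 = 2, Case 2 applies: T(n) = Θ(n^log_b(a) · log n) = O(n^2 log n).

Answer: O(n^2 log n) - Case 2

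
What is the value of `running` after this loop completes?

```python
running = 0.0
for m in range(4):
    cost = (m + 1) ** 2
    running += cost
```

Sum of squared losses 1² + 2² + ... + 4²
`running` takes the values: 0.0 → 1.0 → 5.0 → 14.0 → 30.0

Answer: 30.0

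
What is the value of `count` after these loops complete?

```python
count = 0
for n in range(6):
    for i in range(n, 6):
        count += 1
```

Upper triangle: 6 + 5 + ... + 1
`count` takes the values: 0 → 1 → 2 → 3 → 4 → 5 → 6 → 7 → 8 → 9 → 10 → 11 → 12 → 13 → 14 → 15 → 16 → 17 → 18 → 19 → 20 → 21

Answer: 21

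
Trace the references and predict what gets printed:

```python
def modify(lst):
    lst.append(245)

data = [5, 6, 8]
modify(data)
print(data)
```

Key concept: function modifies passed list.
Step by step:
`data = [5, 6, 8]` → data = [5, 6, 8]
`modify(data)` → data = [5, 6, 8, 245]
`print(data)` → prints [5, 6, 8, 245]

Answer: [5, 6, 8, 245]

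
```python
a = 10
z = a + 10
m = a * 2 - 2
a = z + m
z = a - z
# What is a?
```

Trace:
`a = 10` → a = 10
`z = a + 10` → z = 20
`m = a * 2 - 2` → m = 18
`a = z + m` → a = 38
`z = a - z` → z = 18
So a = 38

Answer: 38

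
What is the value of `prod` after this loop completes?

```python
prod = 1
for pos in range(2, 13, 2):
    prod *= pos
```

Product of even numbers 2 to 12
`prod` takes the values: 1 → 2 → 8 → 48 → 384 → 3840 → 46080

Answer: 46080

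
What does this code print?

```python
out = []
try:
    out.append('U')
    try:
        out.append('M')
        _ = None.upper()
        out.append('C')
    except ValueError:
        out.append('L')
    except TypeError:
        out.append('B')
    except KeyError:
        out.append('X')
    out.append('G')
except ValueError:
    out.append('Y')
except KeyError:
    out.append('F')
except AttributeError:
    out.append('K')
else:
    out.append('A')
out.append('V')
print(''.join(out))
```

Execution trace: 'U' (try body) → 'M' (inner try body) → 'K' (except AttributeError) → 'V' (after the try/except). Output: UMKV

Answer: UMKV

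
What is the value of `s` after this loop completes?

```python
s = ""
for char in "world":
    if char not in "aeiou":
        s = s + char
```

Remove vowels from 'world'
`s` takes the values: "" → "w" → "wr" → "wrl" → "wrld"

Answer: "wrld"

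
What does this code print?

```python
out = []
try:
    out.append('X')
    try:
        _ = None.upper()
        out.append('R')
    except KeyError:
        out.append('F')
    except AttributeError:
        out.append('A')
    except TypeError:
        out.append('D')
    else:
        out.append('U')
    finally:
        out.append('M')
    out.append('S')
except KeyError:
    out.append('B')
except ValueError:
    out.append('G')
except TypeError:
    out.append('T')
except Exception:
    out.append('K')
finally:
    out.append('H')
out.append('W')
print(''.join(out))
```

Execution trace: 'X' (try body) → 'A' (inner except AttributeError) → 'M' (inner finally) → 'S' (try body, no exception) → 'H' (finally) → 'W' (after the try/except). Output: XAMSHW

Answer: XAMSHW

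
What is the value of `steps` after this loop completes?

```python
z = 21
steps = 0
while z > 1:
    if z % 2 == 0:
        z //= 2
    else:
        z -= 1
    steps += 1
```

Steps to reduce 21 to 1
`steps` takes the values: 0 → 1 → 2 → 3 → 4 → 5 → 6

Answer: 6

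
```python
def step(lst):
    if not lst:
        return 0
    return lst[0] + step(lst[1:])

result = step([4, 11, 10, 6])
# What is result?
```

4 + 11 + 10 + 6 + 0 = 31

Answer: 31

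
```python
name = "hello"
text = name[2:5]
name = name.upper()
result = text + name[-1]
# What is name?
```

Trace:
`name = "hello"` → name = 'hello'
`text = name[2:5]` → text = 'llo'
`name = name.upper()` → name = 'HELLO'
`result = text + name[-1]` → result = 'lloO'
So name = 'HELLO'

Answer: 'HELLO'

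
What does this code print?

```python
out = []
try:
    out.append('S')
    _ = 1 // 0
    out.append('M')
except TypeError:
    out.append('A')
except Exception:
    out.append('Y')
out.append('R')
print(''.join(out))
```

Execution trace: 'S' (try body) → 'Y' (except Exception) → 'R' (after the try/except). Output: SYR

Answer: SYR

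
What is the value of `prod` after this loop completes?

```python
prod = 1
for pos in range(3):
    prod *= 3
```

3^3 = 27
`prod` takes the values: 1 → 3 → 9 → 27

Answer: 27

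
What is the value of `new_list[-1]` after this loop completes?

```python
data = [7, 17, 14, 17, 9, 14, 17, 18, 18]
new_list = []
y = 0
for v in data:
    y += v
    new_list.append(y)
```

Cumulative sum ends at 131
`new_list` takes the values: [] → [7] → [7, 24] → [7, 24, 38] → [7, 24, 38, 55] → [7, 24, 38, 55, 64] → [7, 24, 38, 55, 64, 78] → [7, 24, 38, 55, 64, 78, 95] → [7, 24, 38, 55, 64, 78, 95, 113] → [7, 24, 38, 55, 64, 78, 95, 113, 131]
So `new_list[-1]` = 131

Answer: 131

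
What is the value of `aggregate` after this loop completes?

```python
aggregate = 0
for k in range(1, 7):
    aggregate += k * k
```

Sum of squares 1² to 6² = 91
`aggregate` takes the values: 0 → 1 → 5 → 14 → 30 → 55 → 91

Answer: 91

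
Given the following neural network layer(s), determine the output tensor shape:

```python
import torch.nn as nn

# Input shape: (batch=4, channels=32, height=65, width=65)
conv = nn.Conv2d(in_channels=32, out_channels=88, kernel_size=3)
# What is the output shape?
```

Input: (4, 32, 65, 65) -> Output: (4, 88, 63, 63)

Answer: (4, 88, 63, 63)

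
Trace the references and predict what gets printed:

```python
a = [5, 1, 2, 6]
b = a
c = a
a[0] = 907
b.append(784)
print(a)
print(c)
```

Key concept: multiple aliases.
Step by step:
`a = [5, 1, 2, 6]` → a = [5, 1, 2, 6]
`b = a` → b = [5, 1, 2, 6] (same object as a)
`c = a` → c = [5, 1, 2, 6] (same object as a, b)
`a[0] = 907` → a = [907, 1, 2, 6] (same object as b, c); b = [907, 1, 2, 6] (same object as a, c); c = [907, 1, 2, 6] (same object as a, b)
`b.append(784)` → a = [907, 1, 2, 6, 784] (same object as b, c); b = [907, 1, 2, 6, 784] (same object as a, c); c = [907, 1, 2, 6, 784] (same object as a, b)
`print(a)` → prints [907, 1, 2, 6, 784]
`print(c)` → prints [907, 1, 2, 6, 784]

Answer:
[907, 1, 2, 6, 784]
[907, 1, 2, 6, 784]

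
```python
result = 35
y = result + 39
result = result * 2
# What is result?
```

Trace:
`result = 35` → result = 35
`y = result + 39` → y = 74
`result = result * 2` → result = 70
So result = 70

Answer: 70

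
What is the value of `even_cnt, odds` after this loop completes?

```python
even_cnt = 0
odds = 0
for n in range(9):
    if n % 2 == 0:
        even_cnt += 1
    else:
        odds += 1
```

Count evens and odds in range(9)
`even_cnt, odds` takes the values: (0, 0) → (1, 0) → (1, 1) → (2, 1) → (2, 2) → (3, 2) → (3, 3) → (4, 3) → (4, 4) → (5, 4)

Answer: 5, 4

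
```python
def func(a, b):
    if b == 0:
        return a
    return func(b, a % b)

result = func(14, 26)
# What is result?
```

func(14, 26) -> func(26, 14) -> func(14, 12) -> func(12, 2) -> func(2, 0) -> 2

Answer: 2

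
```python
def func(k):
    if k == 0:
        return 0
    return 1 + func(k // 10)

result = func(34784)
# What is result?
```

Count of digits of 34784: 5

Answer: 5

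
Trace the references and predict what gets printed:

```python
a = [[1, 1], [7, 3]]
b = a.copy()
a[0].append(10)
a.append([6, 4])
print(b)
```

Key concept: shallow copy with nested lists.
Step by step:
`a = [[1, 1], [7, 3]]` → a = [[1, 1], [7, 3]]
`b = a.copy()` → b = [[1, 1], [7, 3]]
`a[0].append(10)` → a = [[1, 1, 10], [7, 3]]; b = [[1, 1, 10], [7, 3]]
`a.append([6, 4])` → a = [[1, 1, 10], [7, 3], [6, 4]]
`print(b)` → prints [[1, 1, 10], [7, 3]]

Answer: [[1, 1, 10], [7, 3]]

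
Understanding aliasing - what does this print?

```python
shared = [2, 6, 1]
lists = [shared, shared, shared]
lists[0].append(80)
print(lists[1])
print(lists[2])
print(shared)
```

Key concept: list of same reference.
Step by step:
`shared = [2, 6, 1]` → shared = [2, 6, 1]
`lists = [shared, shared, shared]` → lists = [[2, 6, 1], [2, 6, 1], [2, 6, 1]]
`lists[0].append(80)` → shared = [2, 6, 1, 80]; lists = [[2, 6, 1, 80], [2, 6, 1, 80], [2, 6, 1, 80]]
`print(lists[1])` → prints [2, 6, 1, 80]
`print(lists[2])` → prints [2, 6, 1, 80]
`print(shared)` → prints [2, 6, 1, 80]

Answer:
[2, 6, 1, 80]
[2, 6, 1, 80]
[2, 6, 1, 80]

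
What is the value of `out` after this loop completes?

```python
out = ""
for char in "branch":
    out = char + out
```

Reverse 'branch'
`out` takes the values: "" → "b" → "rb" → "arb" → "narb" → "cnarb" → "hcnarb"

Answer: "hcnarb"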